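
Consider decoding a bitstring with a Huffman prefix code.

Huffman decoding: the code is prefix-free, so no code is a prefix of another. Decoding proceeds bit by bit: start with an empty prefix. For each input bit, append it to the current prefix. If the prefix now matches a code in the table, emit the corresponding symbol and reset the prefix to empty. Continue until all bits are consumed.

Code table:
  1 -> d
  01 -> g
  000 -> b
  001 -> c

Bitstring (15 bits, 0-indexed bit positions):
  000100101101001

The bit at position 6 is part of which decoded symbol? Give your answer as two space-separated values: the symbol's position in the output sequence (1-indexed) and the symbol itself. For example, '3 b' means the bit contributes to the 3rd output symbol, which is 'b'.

Bit 0: prefix='0' (no match yet)
Bit 1: prefix='00' (no match yet)
Bit 2: prefix='000' -> emit 'b', reset
Bit 3: prefix='1' -> emit 'd', reset
Bit 4: prefix='0' (no match yet)
Bit 5: prefix='00' (no match yet)
Bit 6: prefix='001' -> emit 'c', reset
Bit 7: prefix='0' (no match yet)
Bit 8: prefix='01' -> emit 'g', reset
Bit 9: prefix='1' -> emit 'd', reset
Bit 10: prefix='0' (no match yet)

Answer: 3 c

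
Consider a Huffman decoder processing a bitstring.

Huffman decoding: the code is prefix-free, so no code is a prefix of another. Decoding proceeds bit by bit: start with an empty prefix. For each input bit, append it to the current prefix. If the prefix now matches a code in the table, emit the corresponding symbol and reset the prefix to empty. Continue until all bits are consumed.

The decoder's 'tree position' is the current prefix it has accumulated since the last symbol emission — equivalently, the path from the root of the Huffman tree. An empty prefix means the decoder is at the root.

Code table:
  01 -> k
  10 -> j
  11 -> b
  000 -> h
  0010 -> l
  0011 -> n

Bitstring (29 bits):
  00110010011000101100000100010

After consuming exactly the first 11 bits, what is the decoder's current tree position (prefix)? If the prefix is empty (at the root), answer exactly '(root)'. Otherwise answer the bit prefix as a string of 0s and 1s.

Answer: 1

Derivation:
Bit 0: prefix='0' (no match yet)
Bit 1: prefix='00' (no match yet)
Bit 2: prefix='001' (no match yet)
Bit 3: prefix='0011' -> emit 'n', reset
Bit 4: prefix='0' (no match yet)
Bit 5: prefix='00' (no match yet)
Bit 6: prefix='001' (no match yet)
Bit 7: prefix='0010' -> emit 'l', reset
Bit 8: prefix='0' (no match yet)
Bit 9: prefix='01' -> emit 'k', reset
Bit 10: prefix='1' (no match yet)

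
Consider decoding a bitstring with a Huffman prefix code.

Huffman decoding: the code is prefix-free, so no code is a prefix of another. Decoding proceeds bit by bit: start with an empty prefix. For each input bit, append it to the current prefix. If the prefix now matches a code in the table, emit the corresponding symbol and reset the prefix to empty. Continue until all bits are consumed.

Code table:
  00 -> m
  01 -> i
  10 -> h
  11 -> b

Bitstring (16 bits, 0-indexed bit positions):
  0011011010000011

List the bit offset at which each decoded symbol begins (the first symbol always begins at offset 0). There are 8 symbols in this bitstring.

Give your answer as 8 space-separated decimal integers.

Answer: 0 2 4 6 8 10 12 14

Derivation:
Bit 0: prefix='0' (no match yet)
Bit 1: prefix='00' -> emit 'm', reset
Bit 2: prefix='1' (no match yet)
Bit 3: prefix='11' -> emit 'b', reset
Bit 4: prefix='0' (no match yet)
Bit 5: prefix='01' -> emit 'i', reset
Bit 6: prefix='1' (no match yet)
Bit 7: prefix='10' -> emit 'h', reset
Bit 8: prefix='1' (no match yet)
Bit 9: prefix='10' -> emit 'h', reset
Bit 10: prefix='0' (no match yet)
Bit 11: prefix='00' -> emit 'm', reset
Bit 12: prefix='0' (no match yet)
Bit 13: prefix='00' -> emit 'm', reset
Bit 14: prefix='1' (no match yet)
Bit 15: prefix='11' -> emit 'b', reset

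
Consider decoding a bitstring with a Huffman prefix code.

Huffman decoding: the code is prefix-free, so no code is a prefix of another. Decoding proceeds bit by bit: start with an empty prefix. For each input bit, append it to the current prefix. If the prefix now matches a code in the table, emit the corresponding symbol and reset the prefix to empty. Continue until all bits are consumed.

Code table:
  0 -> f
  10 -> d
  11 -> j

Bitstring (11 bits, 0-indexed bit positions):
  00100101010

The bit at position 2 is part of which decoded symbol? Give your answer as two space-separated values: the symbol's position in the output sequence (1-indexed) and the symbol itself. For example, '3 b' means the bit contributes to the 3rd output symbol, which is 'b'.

Answer: 3 d

Derivation:
Bit 0: prefix='0' -> emit 'f', reset
Bit 1: prefix='0' -> emit 'f', reset
Bit 2: prefix='1' (no match yet)
Bit 3: prefix='10' -> emit 'd', reset
Bit 4: prefix='0' -> emit 'f', reset
Bit 5: prefix='1' (no match yet)
Bit 6: prefix='10' -> emit 'd', reset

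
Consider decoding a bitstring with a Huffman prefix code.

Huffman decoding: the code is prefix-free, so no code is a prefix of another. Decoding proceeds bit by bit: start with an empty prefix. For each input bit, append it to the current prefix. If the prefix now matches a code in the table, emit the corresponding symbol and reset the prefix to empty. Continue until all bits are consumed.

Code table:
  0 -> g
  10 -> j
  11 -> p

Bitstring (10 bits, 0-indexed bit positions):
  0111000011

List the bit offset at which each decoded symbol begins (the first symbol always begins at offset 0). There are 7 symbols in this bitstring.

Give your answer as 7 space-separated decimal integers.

Answer: 0 1 3 5 6 7 8

Derivation:
Bit 0: prefix='0' -> emit 'g', reset
Bit 1: prefix='1' (no match yet)
Bit 2: prefix='11' -> emit 'p', reset
Bit 3: prefix='1' (no match yet)
Bit 4: prefix='10' -> emit 'j', reset
Bit 5: prefix='0' -> emit 'g', reset
Bit 6: prefix='0' -> emit 'g', reset
Bit 7: prefix='0' -> emit 'g', reset
Bit 8: prefix='1' (no match yet)
Bit 9: prefix='11' -> emit 'p', reset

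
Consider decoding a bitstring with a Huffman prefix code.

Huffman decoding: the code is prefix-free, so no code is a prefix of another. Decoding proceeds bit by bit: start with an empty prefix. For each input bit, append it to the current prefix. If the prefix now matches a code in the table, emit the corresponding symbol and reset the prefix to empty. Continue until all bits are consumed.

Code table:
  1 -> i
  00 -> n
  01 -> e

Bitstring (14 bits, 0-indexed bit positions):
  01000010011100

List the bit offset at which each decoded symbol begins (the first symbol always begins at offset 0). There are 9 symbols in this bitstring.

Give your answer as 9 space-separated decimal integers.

Bit 0: prefix='0' (no match yet)
Bit 1: prefix='01' -> emit 'e', reset
Bit 2: prefix='0' (no match yet)
Bit 3: prefix='00' -> emit 'n', reset
Bit 4: prefix='0' (no match yet)
Bit 5: prefix='00' -> emit 'n', reset
Bit 6: prefix='1' -> emit 'i', reset
Bit 7: prefix='0' (no match yet)
Bit 8: prefix='00' -> emit 'n', reset
Bit 9: prefix='1' -> emit 'i', reset
Bit 10: prefix='1' -> emit 'i', reset
Bit 11: prefix='1' -> emit 'i', reset
Bit 12: prefix='0' (no match yet)
Bit 13: prefix='00' -> emit 'n', reset

Answer: 0 2 4 6 7 9 10 11 12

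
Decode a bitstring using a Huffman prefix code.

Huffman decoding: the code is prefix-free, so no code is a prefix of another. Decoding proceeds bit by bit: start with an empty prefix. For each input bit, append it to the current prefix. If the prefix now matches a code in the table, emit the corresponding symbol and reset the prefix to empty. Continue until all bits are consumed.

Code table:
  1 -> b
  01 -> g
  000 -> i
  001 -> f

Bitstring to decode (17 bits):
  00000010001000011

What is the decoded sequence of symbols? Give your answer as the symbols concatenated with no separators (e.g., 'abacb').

Answer: iibibigb

Derivation:
Bit 0: prefix='0' (no match yet)
Bit 1: prefix='00' (no match yet)
Bit 2: prefix='000' -> emit 'i', reset
Bit 3: prefix='0' (no match yet)
Bit 4: prefix='00' (no match yet)
Bit 5: prefix='000' -> emit 'i', reset
Bit 6: prefix='1' -> emit 'b', reset
Bit 7: prefix='0' (no match yet)
Bit 8: prefix='00' (no match yet)
Bit 9: prefix='000' -> emit 'i', reset
Bit 10: prefix='1' -> emit 'b', reset
Bit 11: prefix='0' (no match yet)
Bit 12: prefix='00' (no match yet)
Bit 13: prefix='000' -> emit 'i', reset
Bit 14: prefix='0' (no match yet)
Bit 15: prefix='01' -> emit 'g', reset
Bit 16: prefix='1' -> emit 'b', reset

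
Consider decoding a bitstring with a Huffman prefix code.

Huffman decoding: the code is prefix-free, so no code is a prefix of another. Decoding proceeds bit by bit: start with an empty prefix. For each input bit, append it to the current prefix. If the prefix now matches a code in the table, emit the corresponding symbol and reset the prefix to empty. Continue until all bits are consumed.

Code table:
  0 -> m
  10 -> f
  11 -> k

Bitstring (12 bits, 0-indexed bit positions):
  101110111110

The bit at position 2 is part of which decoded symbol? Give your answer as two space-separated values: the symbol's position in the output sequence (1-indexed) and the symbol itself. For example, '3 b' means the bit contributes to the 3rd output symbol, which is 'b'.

Answer: 2 k

Derivation:
Bit 0: prefix='1' (no match yet)
Bit 1: prefix='10' -> emit 'f', reset
Bit 2: prefix='1' (no match yet)
Bit 3: prefix='11' -> emit 'k', reset
Bit 4: prefix='1' (no match yet)
Bit 5: prefix='10' -> emit 'f', reset
Bit 6: prefix='1' (no match yet)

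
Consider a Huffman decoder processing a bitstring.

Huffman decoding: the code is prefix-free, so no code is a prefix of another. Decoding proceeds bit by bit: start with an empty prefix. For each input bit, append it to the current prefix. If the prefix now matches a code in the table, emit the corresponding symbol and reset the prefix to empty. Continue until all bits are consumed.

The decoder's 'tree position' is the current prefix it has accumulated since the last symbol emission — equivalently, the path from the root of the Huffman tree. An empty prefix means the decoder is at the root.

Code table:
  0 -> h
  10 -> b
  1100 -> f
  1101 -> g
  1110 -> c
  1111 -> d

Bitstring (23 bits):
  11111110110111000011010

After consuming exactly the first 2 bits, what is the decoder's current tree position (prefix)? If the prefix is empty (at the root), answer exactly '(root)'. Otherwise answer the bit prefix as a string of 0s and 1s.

Answer: 11

Derivation:
Bit 0: prefix='1' (no match yet)
Bit 1: prefix='11' (no match yet)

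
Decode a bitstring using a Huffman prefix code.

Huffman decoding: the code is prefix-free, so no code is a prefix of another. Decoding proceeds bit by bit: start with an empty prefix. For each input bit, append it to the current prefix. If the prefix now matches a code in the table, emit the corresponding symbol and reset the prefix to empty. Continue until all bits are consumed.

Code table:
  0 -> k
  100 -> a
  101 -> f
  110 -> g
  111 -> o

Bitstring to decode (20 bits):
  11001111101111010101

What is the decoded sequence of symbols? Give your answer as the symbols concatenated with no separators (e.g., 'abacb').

Bit 0: prefix='1' (no match yet)
Bit 1: prefix='11' (no match yet)
Bit 2: prefix='110' -> emit 'g', reset
Bit 3: prefix='0' -> emit 'k', reset
Bit 4: prefix='1' (no match yet)
Bit 5: prefix='11' (no match yet)
Bit 6: prefix='111' -> emit 'o', reset
Bit 7: prefix='1' (no match yet)
Bit 8: prefix='11' (no match yet)
Bit 9: prefix='110' -> emit 'g', reset
Bit 10: prefix='1' (no match yet)
Bit 11: prefix='11' (no match yet)
Bit 12: prefix='111' -> emit 'o', reset
Bit 13: prefix='1' (no match yet)
Bit 14: prefix='10' (no match yet)
Bit 15: prefix='101' -> emit 'f', reset
Bit 16: prefix='0' -> emit 'k', reset
Bit 17: prefix='1' (no match yet)
Bit 18: prefix='10' (no match yet)
Bit 19: prefix='101' -> emit 'f', reset

Answer: gkogofkf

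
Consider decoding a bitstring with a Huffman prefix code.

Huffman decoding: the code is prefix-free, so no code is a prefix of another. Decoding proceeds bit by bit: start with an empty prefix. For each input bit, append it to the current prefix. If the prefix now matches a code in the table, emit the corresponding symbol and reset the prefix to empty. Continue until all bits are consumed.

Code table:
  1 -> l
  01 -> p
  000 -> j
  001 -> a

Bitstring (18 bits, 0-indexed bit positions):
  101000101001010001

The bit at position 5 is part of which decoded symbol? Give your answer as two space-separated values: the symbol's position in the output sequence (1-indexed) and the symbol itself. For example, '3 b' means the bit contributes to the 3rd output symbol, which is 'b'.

Bit 0: prefix='1' -> emit 'l', reset
Bit 1: prefix='0' (no match yet)
Bit 2: prefix='01' -> emit 'p', reset
Bit 3: prefix='0' (no match yet)
Bit 4: prefix='00' (no match yet)
Bit 5: prefix='000' -> emit 'j', reset
Bit 6: prefix='1' -> emit 'l', reset
Bit 7: prefix='0' (no match yet)
Bit 8: prefix='01' -> emit 'p', reset
Bit 9: prefix='0' (no match yet)

Answer: 3 j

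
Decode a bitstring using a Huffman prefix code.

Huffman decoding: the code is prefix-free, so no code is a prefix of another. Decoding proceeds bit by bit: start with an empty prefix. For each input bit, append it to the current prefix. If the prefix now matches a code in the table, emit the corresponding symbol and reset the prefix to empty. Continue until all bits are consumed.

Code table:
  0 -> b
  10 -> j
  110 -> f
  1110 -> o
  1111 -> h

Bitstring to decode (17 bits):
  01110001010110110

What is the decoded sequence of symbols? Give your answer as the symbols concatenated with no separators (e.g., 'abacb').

Answer: bobbjjff

Derivation:
Bit 0: prefix='0' -> emit 'b', reset
Bit 1: prefix='1' (no match yet)
Bit 2: prefix='11' (no match yet)
Bit 3: prefix='111' (no match yet)
Bit 4: prefix='1110' -> emit 'o', reset
Bit 5: prefix='0' -> emit 'b', reset
Bit 6: prefix='0' -> emit 'b', reset
Bit 7: prefix='1' (no match yet)
Bit 8: prefix='10' -> emit 'j', reset
Bit 9: prefix='1' (no match yet)
Bit 10: prefix='10' -> emit 'j', reset
Bit 11: prefix='1' (no match yet)
Bit 12: prefix='11' (no match yet)
Bit 13: prefix='110' -> emit 'f', reset
Bit 14: prefix='1' (no match yet)
Bit 15: prefix='11' (no match yet)
Bit 16: prefix='110' -> emit 'f', reset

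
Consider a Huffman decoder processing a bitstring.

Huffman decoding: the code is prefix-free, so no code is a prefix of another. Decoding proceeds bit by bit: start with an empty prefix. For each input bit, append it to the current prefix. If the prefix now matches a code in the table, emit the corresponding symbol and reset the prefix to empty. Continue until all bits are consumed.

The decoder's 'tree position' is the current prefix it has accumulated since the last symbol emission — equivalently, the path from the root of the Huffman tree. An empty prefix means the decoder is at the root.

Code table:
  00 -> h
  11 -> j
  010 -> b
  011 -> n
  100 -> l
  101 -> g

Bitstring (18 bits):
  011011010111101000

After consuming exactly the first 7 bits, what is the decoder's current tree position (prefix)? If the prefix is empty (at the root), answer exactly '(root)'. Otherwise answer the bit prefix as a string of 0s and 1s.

Answer: 0

Derivation:
Bit 0: prefix='0' (no match yet)
Bit 1: prefix='01' (no match yet)
Bit 2: prefix='011' -> emit 'n', reset
Bit 3: prefix='0' (no match yet)
Bit 4: prefix='01' (no match yet)
Bit 5: prefix='011' -> emit 'n', reset
Bit 6: prefix='0' (no match yet)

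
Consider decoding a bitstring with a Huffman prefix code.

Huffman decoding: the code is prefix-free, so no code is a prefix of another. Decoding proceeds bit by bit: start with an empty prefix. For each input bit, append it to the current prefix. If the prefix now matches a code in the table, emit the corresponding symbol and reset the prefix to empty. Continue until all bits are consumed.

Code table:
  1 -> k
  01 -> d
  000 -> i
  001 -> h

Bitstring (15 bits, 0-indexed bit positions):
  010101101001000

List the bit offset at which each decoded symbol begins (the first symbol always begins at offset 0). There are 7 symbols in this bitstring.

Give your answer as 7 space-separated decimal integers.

Bit 0: prefix='0' (no match yet)
Bit 1: prefix='01' -> emit 'd', reset
Bit 2: prefix='0' (no match yet)
Bit 3: prefix='01' -> emit 'd', reset
Bit 4: prefix='0' (no match yet)
Bit 5: prefix='01' -> emit 'd', reset
Bit 6: prefix='1' -> emit 'k', reset
Bit 7: prefix='0' (no match yet)
Bit 8: prefix='01' -> emit 'd', reset
Bit 9: prefix='0' (no match yet)
Bit 10: prefix='00' (no match yet)
Bit 11: prefix='001' -> emit 'h', reset
Bit 12: prefix='0' (no match yet)
Bit 13: prefix='00' (no match yet)
Bit 14: prefix='000' -> emit 'i', reset

Answer: 0 2 4 6 7 9 12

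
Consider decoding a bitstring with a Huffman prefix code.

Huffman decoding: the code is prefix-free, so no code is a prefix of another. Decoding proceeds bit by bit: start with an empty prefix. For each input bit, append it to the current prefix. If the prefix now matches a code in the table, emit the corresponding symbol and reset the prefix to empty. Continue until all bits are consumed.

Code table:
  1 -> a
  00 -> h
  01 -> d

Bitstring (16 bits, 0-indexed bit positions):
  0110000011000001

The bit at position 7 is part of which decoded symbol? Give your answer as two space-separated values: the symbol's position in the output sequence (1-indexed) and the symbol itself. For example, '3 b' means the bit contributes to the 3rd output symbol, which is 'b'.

Answer: 5 d

Derivation:
Bit 0: prefix='0' (no match yet)
Bit 1: prefix='01' -> emit 'd', reset
Bit 2: prefix='1' -> emit 'a', reset
Bit 3: prefix='0' (no match yet)
Bit 4: prefix='00' -> emit 'h', reset
Bit 5: prefix='0' (no match yet)
Bit 6: prefix='00' -> emit 'h', reset
Bit 7: prefix='0' (no match yet)
Bit 8: prefix='01' -> emit 'd', reset
Bit 9: prefix='1' -> emit 'a', reset
Bit 10: prefix='0' (no match yet)
Bit 11: prefix='00' -> emit 'h', reset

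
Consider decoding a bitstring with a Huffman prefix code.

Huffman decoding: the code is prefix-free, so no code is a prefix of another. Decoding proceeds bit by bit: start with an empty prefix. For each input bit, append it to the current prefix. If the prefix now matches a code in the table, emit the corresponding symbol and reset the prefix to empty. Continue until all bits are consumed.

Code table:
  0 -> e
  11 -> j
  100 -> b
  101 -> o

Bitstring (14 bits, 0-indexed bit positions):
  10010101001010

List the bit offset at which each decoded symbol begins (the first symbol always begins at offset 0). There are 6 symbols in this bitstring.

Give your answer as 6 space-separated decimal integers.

Answer: 0 3 6 7 10 13

Derivation:
Bit 0: prefix='1' (no match yet)
Bit 1: prefix='10' (no match yet)
Bit 2: prefix='100' -> emit 'b', reset
Bit 3: prefix='1' (no match yet)
Bit 4: prefix='10' (no match yet)
Bit 5: prefix='101' -> emit 'o', reset
Bit 6: prefix='0' -> emit 'e', reset
Bit 7: prefix='1' (no match yet)
Bit 8: prefix='10' (no match yet)
Bit 9: prefix='100' -> emit 'b', reset
Bit 10: prefix='1' (no match yet)
Bit 11: prefix='10' (no match yet)
Bit 12: prefix='101' -> emit 'o', reset
Bit 13: prefix='0' -> emit 'e', reset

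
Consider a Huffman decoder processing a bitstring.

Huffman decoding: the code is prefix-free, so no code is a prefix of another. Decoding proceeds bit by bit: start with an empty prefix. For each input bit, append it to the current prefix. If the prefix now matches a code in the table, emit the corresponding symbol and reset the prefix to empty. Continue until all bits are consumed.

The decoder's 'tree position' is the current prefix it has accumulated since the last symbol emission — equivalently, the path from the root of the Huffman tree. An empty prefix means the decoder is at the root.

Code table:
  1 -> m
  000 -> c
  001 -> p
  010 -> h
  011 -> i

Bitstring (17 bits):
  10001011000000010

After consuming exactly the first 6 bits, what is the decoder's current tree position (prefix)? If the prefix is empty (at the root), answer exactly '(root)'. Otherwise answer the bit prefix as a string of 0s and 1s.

Answer: 0

Derivation:
Bit 0: prefix='1' -> emit 'm', reset
Bit 1: prefix='0' (no match yet)
Bit 2: prefix='00' (no match yet)
Bit 3: prefix='000' -> emit 'c', reset
Bit 4: prefix='1' -> emit 'm', reset
Bit 5: prefix='0' (no match yet)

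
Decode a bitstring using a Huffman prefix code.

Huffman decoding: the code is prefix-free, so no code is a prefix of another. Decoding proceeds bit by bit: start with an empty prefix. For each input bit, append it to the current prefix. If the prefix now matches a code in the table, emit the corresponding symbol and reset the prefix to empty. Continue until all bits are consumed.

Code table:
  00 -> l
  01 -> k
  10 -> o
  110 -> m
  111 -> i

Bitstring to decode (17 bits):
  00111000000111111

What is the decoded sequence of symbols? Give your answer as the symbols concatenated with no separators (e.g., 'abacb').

Answer: lilllii

Derivation:
Bit 0: prefix='0' (no match yet)
Bit 1: prefix='00' -> emit 'l', reset
Bit 2: prefix='1' (no match yet)
Bit 3: prefix='11' (no match yet)
Bit 4: prefix='111' -> emit 'i', reset
Bit 5: prefix='0' (no match yet)
Bit 6: prefix='00' -> emit 'l', reset
Bit 7: prefix='0' (no match yet)
Bit 8: prefix='00' -> emit 'l', reset
Bit 9: prefix='0' (no match yet)
Bit 10: prefix='00' -> emit 'l', reset
Bit 11: prefix='1' (no match yet)
Bit 12: prefix='11' (no match yet)
Bit 13: prefix='111' -> emit 'i', reset
Bit 14: prefix='1' (no match yet)
Bit 15: prefix='11' (no match yet)
Bit 16: prefix='111' -> emit 'i', reset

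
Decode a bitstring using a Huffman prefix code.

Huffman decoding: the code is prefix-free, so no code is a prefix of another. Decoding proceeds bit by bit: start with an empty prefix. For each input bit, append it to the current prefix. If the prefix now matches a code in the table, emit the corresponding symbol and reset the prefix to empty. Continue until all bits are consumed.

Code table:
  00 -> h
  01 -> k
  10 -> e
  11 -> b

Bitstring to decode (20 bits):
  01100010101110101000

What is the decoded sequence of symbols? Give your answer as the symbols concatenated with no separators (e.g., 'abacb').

Answer: keheebeeeh

Derivation:
Bit 0: prefix='0' (no match yet)
Bit 1: prefix='01' -> emit 'k', reset
Bit 2: prefix='1' (no match yet)
Bit 3: prefix='10' -> emit 'e', reset
Bit 4: prefix='0' (no match yet)
Bit 5: prefix='00' -> emit 'h', reset
Bit 6: prefix='1' (no match yet)
Bit 7: prefix='10' -> emit 'e', reset
Bit 8: prefix='1' (no match yet)
Bit 9: prefix='10' -> emit 'e', reset
Bit 10: prefix='1' (no match yet)
Bit 11: prefix='11' -> emit 'b', reset
Bit 12: prefix='1' (no match yet)
Bit 13: prefix='10' -> emit 'e', reset
Bit 14: prefix='1' (no match yet)
Bit 15: prefix='10' -> emit 'e', reset
Bit 16: prefix='1' (no match yet)
Bit 17: prefix='10' -> emit 'e', reset
Bit 18: prefix='0' (no match yet)
Bit 19: prefix='00' -> emit 'h', reset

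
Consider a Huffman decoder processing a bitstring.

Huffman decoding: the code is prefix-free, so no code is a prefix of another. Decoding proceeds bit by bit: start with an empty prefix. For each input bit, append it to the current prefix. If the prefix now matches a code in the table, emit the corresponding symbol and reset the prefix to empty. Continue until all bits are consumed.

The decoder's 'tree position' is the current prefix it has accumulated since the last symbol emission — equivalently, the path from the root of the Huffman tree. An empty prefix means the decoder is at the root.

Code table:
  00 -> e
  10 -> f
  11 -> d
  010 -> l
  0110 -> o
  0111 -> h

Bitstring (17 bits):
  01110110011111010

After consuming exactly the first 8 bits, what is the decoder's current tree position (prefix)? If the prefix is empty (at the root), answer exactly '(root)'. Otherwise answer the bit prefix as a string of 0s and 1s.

Answer: (root)

Derivation:
Bit 0: prefix='0' (no match yet)
Bit 1: prefix='01' (no match yet)
Bit 2: prefix='011' (no match yet)
Bit 3: prefix='0111' -> emit 'h', reset
Bit 4: prefix='0' (no match yet)
Bit 5: prefix='01' (no match yet)
Bit 6: prefix='011' (no match yet)
Bit 7: prefix='0110' -> emit 'o', reset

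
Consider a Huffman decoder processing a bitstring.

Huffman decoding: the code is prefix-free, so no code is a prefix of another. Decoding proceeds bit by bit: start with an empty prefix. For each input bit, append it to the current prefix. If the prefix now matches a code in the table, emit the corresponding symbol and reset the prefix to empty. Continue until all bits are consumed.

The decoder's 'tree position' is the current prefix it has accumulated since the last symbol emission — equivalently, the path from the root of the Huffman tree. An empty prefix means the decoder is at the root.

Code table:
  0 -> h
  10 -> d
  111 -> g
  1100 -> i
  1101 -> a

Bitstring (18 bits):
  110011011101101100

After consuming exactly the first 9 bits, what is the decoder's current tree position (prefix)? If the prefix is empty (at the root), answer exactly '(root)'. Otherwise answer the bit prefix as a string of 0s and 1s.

Bit 0: prefix='1' (no match yet)
Bit 1: prefix='11' (no match yet)
Bit 2: prefix='110' (no match yet)
Bit 3: prefix='1100' -> emit 'i', reset
Bit 4: prefix='1' (no match yet)
Bit 5: prefix='11' (no match yet)
Bit 6: prefix='110' (no match yet)
Bit 7: prefix='1101' -> emit 'a', reset
Bit 8: prefix='1' (no match yet)

Answer: 1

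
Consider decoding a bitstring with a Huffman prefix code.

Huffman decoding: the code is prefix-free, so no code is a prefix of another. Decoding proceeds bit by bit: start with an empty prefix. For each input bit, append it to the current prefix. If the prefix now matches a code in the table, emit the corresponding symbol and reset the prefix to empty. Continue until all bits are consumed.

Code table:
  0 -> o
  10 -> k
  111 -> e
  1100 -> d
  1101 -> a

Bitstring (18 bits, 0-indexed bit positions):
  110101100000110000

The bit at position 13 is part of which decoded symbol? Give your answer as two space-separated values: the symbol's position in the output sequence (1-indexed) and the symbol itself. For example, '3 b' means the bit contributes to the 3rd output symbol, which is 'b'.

Bit 0: prefix='1' (no match yet)
Bit 1: prefix='11' (no match yet)
Bit 2: prefix='110' (no match yet)
Bit 3: prefix='1101' -> emit 'a', reset
Bit 4: prefix='0' -> emit 'o', reset
Bit 5: prefix='1' (no match yet)
Bit 6: prefix='11' (no match yet)
Bit 7: prefix='110' (no match yet)
Bit 8: prefix='1100' -> emit 'd', reset
Bit 9: prefix='0' -> emit 'o', reset
Bit 10: prefix='0' -> emit 'o', reset
Bit 11: prefix='0' -> emit 'o', reset
Bit 12: prefix='1' (no match yet)
Bit 13: prefix='11' (no match yet)
Bit 14: prefix='110' (no match yet)
Bit 15: prefix='1100' -> emit 'd', reset
Bit 16: prefix='0' -> emit 'o', reset
Bit 17: prefix='0' -> emit 'o', reset

Answer: 7 d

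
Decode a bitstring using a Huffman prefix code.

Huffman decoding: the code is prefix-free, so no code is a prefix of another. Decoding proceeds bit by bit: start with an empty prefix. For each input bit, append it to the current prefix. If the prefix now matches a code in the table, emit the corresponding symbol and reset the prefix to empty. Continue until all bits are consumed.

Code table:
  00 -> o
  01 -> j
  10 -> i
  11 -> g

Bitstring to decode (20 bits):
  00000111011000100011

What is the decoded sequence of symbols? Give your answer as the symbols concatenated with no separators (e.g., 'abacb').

Answer: oojgjioiog

Derivation:
Bit 0: prefix='0' (no match yet)
Bit 1: prefix='00' -> emit 'o', reset
Bit 2: prefix='0' (no match yet)
Bit 3: prefix='00' -> emit 'o', reset
Bit 4: prefix='0' (no match yet)
Bit 5: prefix='01' -> emit 'j', reset
Bit 6: prefix='1' (no match yet)
Bit 7: prefix='11' -> emit 'g', reset
Bit 8: prefix='0' (no match yet)
Bit 9: prefix='01' -> emit 'j', reset
Bit 10: prefix='1' (no match yet)
Bit 11: prefix='10' -> emit 'i', reset
Bit 12: prefix='0' (no match yet)
Bit 13: prefix='00' -> emit 'o', reset
Bit 14: prefix='1' (no match yet)
Bit 15: prefix='10' -> emit 'i', reset
Bit 16: prefix='0' (no match yet)
Bit 17: prefix='00' -> emit 'o', reset
Bit 18: prefix='1' (no match yet)
Bit 19: prefix='11' -> emit 'g', reset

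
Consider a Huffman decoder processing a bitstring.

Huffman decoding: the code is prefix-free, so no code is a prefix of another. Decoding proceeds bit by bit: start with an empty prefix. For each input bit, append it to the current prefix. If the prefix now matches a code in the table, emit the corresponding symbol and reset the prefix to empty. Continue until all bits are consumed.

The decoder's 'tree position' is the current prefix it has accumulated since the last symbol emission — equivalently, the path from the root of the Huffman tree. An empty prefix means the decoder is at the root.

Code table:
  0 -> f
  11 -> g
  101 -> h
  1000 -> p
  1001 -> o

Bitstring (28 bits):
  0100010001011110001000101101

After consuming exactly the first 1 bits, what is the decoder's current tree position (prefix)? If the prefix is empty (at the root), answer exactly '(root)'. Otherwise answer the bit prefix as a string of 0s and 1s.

Answer: (root)

Derivation:
Bit 0: prefix='0' -> emit 'f', reset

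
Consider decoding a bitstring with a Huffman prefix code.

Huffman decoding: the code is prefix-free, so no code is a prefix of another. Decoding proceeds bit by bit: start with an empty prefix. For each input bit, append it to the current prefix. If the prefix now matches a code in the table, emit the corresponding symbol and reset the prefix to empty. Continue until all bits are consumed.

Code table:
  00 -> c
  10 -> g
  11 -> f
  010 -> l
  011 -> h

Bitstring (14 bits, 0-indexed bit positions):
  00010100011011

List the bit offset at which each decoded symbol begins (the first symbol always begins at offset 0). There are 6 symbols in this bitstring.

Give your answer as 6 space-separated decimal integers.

Bit 0: prefix='0' (no match yet)
Bit 1: prefix='00' -> emit 'c', reset
Bit 2: prefix='0' (no match yet)
Bit 3: prefix='01' (no match yet)
Bit 4: prefix='010' -> emit 'l', reset
Bit 5: prefix='1' (no match yet)
Bit 6: prefix='10' -> emit 'g', reset
Bit 7: prefix='0' (no match yet)
Bit 8: prefix='00' -> emit 'c', reset
Bit 9: prefix='1' (no match yet)
Bit 10: prefix='11' -> emit 'f', reset
Bit 11: prefix='0' (no match yet)
Bit 12: prefix='01' (no match yet)
Bit 13: prefix='011' -> emit 'h', reset

Answer: 0 2 5 7 9 11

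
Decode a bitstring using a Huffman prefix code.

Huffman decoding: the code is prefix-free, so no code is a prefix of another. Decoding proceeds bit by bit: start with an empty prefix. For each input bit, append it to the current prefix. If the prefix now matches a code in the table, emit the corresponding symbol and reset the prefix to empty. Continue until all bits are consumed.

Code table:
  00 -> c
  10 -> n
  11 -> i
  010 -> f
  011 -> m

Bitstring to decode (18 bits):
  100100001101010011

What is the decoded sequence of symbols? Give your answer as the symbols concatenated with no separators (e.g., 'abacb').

Bit 0: prefix='1' (no match yet)
Bit 1: prefix='10' -> emit 'n', reset
Bit 2: prefix='0' (no match yet)
Bit 3: prefix='01' (no match yet)
Bit 4: prefix='010' -> emit 'f', reset
Bit 5: prefix='0' (no match yet)
Bit 6: prefix='00' -> emit 'c', reset
Bit 7: prefix='0' (no match yet)
Bit 8: prefix='01' (no match yet)
Bit 9: prefix='011' -> emit 'm', reset
Bit 10: prefix='0' (no match yet)
Bit 11: prefix='01' (no match yet)
Bit 12: prefix='010' -> emit 'f', reset
Bit 13: prefix='1' (no match yet)
Bit 14: prefix='10' -> emit 'n', reset
Bit 15: prefix='0' (no match yet)
Bit 16: prefix='01' (no match yet)
Bit 17: prefix='011' -> emit 'm', reset

Answer: nfcmfnm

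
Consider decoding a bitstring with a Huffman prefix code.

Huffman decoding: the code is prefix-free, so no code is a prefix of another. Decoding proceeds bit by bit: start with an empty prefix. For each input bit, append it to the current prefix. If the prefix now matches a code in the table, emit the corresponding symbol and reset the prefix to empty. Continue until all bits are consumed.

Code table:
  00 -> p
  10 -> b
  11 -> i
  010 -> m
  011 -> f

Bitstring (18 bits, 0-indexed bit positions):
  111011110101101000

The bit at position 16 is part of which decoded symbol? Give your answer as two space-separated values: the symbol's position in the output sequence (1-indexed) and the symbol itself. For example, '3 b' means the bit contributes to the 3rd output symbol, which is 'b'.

Answer: 8 p

Derivation:
Bit 0: prefix='1' (no match yet)
Bit 1: prefix='11' -> emit 'i', reset
Bit 2: prefix='1' (no match yet)
Bit 3: prefix='10' -> emit 'b', reset
Bit 4: prefix='1' (no match yet)
Bit 5: prefix='11' -> emit 'i', reset
Bit 6: prefix='1' (no match yet)
Bit 7: prefix='11' -> emit 'i', reset
Bit 8: prefix='0' (no match yet)
Bit 9: prefix='01' (no match yet)
Bit 10: prefix='010' -> emit 'm', reset
Bit 11: prefix='1' (no match yet)
Bit 12: prefix='11' -> emit 'i', reset
Bit 13: prefix='0' (no match yet)
Bit 14: prefix='01' (no match yet)
Bit 15: prefix='010' -> emit 'm', reset
Bit 16: prefix='0' (no match yet)
Bit 17: prefix='00' -> emit 'p', reset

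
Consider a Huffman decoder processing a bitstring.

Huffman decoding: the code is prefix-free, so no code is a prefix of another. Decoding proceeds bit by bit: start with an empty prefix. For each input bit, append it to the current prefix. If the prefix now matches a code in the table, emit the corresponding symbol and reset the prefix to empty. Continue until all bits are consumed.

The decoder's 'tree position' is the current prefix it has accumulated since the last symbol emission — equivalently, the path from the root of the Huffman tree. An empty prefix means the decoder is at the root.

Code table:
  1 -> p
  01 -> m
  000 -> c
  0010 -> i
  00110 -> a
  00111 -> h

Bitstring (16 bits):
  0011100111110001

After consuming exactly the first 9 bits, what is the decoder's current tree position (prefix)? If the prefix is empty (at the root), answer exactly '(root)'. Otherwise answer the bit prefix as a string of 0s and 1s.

Bit 0: prefix='0' (no match yet)
Bit 1: prefix='00' (no match yet)
Bit 2: prefix='001' (no match yet)
Bit 3: prefix='0011' (no match yet)
Bit 4: prefix='00111' -> emit 'h', reset
Bit 5: prefix='0' (no match yet)
Bit 6: prefix='00' (no match yet)
Bit 7: prefix='001' (no match yet)
Bit 8: prefix='0011' (no match yet)

Answer: 0011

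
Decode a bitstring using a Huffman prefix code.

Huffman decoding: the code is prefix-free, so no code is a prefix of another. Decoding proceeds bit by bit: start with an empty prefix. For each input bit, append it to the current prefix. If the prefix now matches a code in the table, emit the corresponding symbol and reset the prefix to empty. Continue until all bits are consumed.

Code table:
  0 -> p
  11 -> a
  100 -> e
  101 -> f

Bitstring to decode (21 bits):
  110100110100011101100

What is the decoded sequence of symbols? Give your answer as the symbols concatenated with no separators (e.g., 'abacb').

Answer: apeapepafe

Derivation:
Bit 0: prefix='1' (no match yet)
Bit 1: prefix='11' -> emit 'a', reset
Bit 2: prefix='0' -> emit 'p', reset
Bit 3: prefix='1' (no match yet)
Bit 4: prefix='10' (no match yet)
Bit 5: prefix='100' -> emit 'e', reset
Bit 6: prefix='1' (no match yet)
Bit 7: prefix='11' -> emit 'a', reset
Bit 8: prefix='0' -> emit 'p', reset
Bit 9: prefix='1' (no match yet)
Bit 10: prefix='10' (no match yet)
Bit 11: prefix='100' -> emit 'e', reset
Bit 12: prefix='0' -> emit 'p', reset
Bit 13: prefix='1' (no match yet)
Bit 14: prefix='11' -> emit 'a', reset
Bit 15: prefix='1' (no match yet)
Bit 16: prefix='10' (no match yet)
Bit 17: prefix='101' -> emit 'f', reset
Bit 18: prefix='1' (no match yet)
Bit 19: prefix='10' (no match yet)
Bit 20: prefix='100' -> emit 'e', reset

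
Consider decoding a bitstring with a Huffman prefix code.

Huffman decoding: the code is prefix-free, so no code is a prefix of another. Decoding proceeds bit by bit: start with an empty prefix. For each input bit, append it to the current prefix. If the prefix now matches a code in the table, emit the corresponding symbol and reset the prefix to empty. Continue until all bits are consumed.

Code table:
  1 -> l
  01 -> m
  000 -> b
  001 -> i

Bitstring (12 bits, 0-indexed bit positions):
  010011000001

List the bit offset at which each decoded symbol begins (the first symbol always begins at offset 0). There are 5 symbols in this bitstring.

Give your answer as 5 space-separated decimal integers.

Bit 0: prefix='0' (no match yet)
Bit 1: prefix='01' -> emit 'm', reset
Bit 2: prefix='0' (no match yet)
Bit 3: prefix='00' (no match yet)
Bit 4: prefix='001' -> emit 'i', reset
Bit 5: prefix='1' -> emit 'l', reset
Bit 6: prefix='0' (no match yet)
Bit 7: prefix='00' (no match yet)
Bit 8: prefix='000' -> emit 'b', reset
Bit 9: prefix='0' (no match yet)
Bit 10: prefix='00' (no match yet)
Bit 11: prefix='001' -> emit 'i', reset

Answer: 0 2 5 6 9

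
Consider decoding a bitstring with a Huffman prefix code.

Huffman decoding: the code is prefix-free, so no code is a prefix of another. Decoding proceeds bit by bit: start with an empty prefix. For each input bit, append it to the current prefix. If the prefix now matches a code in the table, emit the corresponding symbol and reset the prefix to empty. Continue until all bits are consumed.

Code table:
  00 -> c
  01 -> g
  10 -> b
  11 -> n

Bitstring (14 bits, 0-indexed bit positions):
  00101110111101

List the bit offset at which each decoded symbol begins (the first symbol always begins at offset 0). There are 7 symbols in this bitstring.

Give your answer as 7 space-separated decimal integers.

Answer: 0 2 4 6 8 10 12

Derivation:
Bit 0: prefix='0' (no match yet)
Bit 1: prefix='00' -> emit 'c', reset
Bit 2: prefix='1' (no match yet)
Bit 3: prefix='10' -> emit 'b', reset
Bit 4: prefix='1' (no match yet)
Bit 5: prefix='11' -> emit 'n', reset
Bit 6: prefix='1' (no match yet)
Bit 7: prefix='10' -> emit 'b', reset
Bit 8: prefix='1' (no match yet)
Bit 9: prefix='11' -> emit 'n', reset
Bit 10: prefix='1' (no match yet)
Bit 11: prefix='11' -> emit 'n', reset
Bit 12: prefix='0' (no match yet)
Bit 13: prefix='01' -> emit 'g', reset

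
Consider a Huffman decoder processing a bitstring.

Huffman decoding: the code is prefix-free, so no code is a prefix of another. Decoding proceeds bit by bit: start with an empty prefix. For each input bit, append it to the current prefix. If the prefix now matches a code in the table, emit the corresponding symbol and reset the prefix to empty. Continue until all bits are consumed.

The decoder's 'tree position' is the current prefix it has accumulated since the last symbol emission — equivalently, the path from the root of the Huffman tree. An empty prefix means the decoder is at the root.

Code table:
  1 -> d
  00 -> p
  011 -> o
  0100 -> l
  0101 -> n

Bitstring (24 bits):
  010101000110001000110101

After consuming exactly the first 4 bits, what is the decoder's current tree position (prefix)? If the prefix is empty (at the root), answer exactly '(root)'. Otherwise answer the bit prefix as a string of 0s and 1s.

Answer: (root)

Derivation:
Bit 0: prefix='0' (no match yet)
Bit 1: prefix='01' (no match yet)
Bit 2: prefix='010' (no match yet)
Bit 3: prefix='0101' -> emit 'n', reset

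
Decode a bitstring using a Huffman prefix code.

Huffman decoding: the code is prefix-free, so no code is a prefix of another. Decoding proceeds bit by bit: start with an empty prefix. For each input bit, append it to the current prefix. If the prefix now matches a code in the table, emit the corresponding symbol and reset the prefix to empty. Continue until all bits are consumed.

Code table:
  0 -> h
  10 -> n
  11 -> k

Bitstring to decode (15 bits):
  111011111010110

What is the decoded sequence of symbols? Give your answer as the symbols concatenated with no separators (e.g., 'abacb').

Bit 0: prefix='1' (no match yet)
Bit 1: prefix='11' -> emit 'k', reset
Bit 2: prefix='1' (no match yet)
Bit 3: prefix='10' -> emit 'n', reset
Bit 4: prefix='1' (no match yet)
Bit 5: prefix='11' -> emit 'k', reset
Bit 6: prefix='1' (no match yet)
Bit 7: prefix='11' -> emit 'k', reset
Bit 8: prefix='1' (no match yet)
Bit 9: prefix='10' -> emit 'n', reset
Bit 10: prefix='1' (no match yet)
Bit 11: prefix='10' -> emit 'n', reset
Bit 12: prefix='1' (no match yet)
Bit 13: prefix='11' -> emit 'k', reset
Bit 14: prefix='0' -> emit 'h', reset

Answer: knkknnkh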